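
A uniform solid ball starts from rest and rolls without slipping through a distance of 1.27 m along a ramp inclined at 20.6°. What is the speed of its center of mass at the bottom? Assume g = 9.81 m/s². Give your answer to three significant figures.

For this body I = (2/5)MR², i.e. k = I/(MR²) = 0.4.
Since it rolls without slipping, ω = v/R and KE = ½Mv² + ½Iω² = ½(1+k)Mv² = (7/10)Mv².
The vertical drop is h = L sinθ = 1.27 × sin20.6° = 0.4468 m.
Setting Mgh = (7/10)Mv² gives v = √(2gh/(1+k)) = √(2·9.81·0.4468/1.4) ≈ 2.50 m/s.

v ≈ 2.50 m/s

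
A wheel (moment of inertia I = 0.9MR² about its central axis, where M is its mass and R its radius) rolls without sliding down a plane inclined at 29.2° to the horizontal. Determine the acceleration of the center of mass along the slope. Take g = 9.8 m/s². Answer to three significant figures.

For this body I = 0.9MR², i.e. k = I/(MR²) = 0.9.
Along the incline Mg sinθ − f = Ma, and torque about the center fR = Iα = kMR²(a/R) gives f = kMa.
Eliminating f: Mg sinθ = (1+k)Ma, so a = g sinθ/(1+k) = 9.8 × sin29.2° / 1.9 ≈ 2.52 m/s².

a ≈ 2.52 m/s²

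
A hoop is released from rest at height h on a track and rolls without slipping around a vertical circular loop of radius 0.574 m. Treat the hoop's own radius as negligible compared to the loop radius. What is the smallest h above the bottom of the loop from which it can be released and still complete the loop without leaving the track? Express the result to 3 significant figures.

Here I = MR², so the shape factor k = I/(MR²) = 1.
At the top, contact is just lost when gravity alone supplies the centripetal force: Mg = Mv_top²/r, i.e. v_top² = gr.
With ω = v/R, the kinetic energy at speed v is ½(1+k)Mv² = Mv².
Energy conservation from release (height h) to the top (height 2r): Mgh = Mg(2r) + M·gr.
Thus h_min = 2r + (1+k)r/2 = r(2 + 2/2) = 0.574 × 3 ≈ 1.72 m.

h_min ≈ 1.72 m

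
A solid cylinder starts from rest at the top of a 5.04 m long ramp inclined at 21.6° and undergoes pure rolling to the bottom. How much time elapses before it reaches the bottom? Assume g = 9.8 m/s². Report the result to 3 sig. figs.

t ≈ 2.05 s

With I = (1/2)MR², the ratio k = I/(MR²) is 0.5.
Translational: Mg sinθ − f = Ma. Rotational about the CM: fR = Iα = kMRa, so f = kMa.
Hence a = g sinθ/(1+k) = 9.8×sin21.6°/1.5 = 2.405 m/s².
With constant a from rest, t = √(2L/a) = √(2·5.04/2.405) ≈ 2.05 s.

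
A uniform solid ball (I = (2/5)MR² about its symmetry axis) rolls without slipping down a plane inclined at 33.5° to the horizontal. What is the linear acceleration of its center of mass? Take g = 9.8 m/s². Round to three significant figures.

a ≈ 3.86 m/s²

Here I = (2/5)MR², so the shape factor k = I/(MR²) = 0.4.
Translational: Mg sinθ − f = Ma. Rotational about the CM: fR = Iα = kMRa, so f = kMa.
Eliminating f: Mg sinθ = (1+k)Ma, so a = g sinθ/(1+k) = 9.8 × sin33.5° / 1.4 ≈ 3.86 m/s².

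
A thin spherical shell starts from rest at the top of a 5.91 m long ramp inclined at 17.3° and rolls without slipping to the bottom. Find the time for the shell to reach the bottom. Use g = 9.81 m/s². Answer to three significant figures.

For this body I = (2/3)MR², i.e. k = I/(MR²) = 2/3.
Newton's second law down the slope: Mg sinθ − f = Ma. The torque equation fR = Iα (with α = a/R) gives f = kMa.
Hence a = g sinθ/(1+k) = 9.81×sin17.3°/1.667 = 1.75 m/s².
With constant a from rest, t = √(2L/a) = √(2·5.91/1.75) ≈ 2.60 s.

t ≈ 2.60 s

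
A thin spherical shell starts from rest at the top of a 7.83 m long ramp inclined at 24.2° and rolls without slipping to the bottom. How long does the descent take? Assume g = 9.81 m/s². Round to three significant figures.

t ≈ 2.55 s

The moment of inertia is (2/3)MR², giving k ≡ I/(MR²) = 2/3.
Translational: Mg sinθ − f = Ma. Rotational about the CM: fR = Iα = kMRa, so f = kMa.
Hence a = g sinθ/(1+k) = 9.81×sin24.2°/1.667 = 2.413 m/s².
With constant a from rest, t = √(2L/a) = √(2·7.83/2.413) ≈ 2.55 s.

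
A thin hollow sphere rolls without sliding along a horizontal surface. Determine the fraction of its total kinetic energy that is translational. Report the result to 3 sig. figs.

fraction ≈ 0.600

For this body I = (2/3)MR², i.e. k = I/(MR²) = 2/3.
With ω = v/R, KE_trans = ½Mv² and KE_rot = ½Iω² = ½kMv², so KE_total = ½(1+k)Mv².
The translational fraction is therefore 1/(1+k) = 1/1.667 ≈ 0.600.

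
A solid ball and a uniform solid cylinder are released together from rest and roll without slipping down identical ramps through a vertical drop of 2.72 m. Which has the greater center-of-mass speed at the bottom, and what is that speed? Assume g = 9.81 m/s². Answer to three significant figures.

For rolling without slipping, Mgh = ½(1+k)Mv² where k = I/(MR²), so v = √(2gh/(1+k)).
Solid ball: k = 0.4, giving v = √(2×9.81×2.72/1.4) = 6.174 m/s.
Uniform solid cylinder: k = 0.5, giving v = √(2×9.81×2.72/1.5) = 5.965 m/s.
The smaller k wins: the solid ball, at ≈ 6.17 m/s.

the solid ball, at v ≈ 6.17 m/s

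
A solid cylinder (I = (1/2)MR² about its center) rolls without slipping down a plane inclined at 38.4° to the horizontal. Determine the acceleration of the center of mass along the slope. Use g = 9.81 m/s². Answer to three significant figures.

a ≈ 4.06 m/s²

With I = (1/2)MR², the ratio k = I/(MR²) is 0.5.
Newton's second law down the slope: Mg sinθ − f = Ma. The torque equation fR = Iα (with α = a/R) gives f = kMa.
Eliminating f: Mg sinθ = (1+k)Ma, so a = g sinθ/(1+k) = 9.81 × sin38.4° / 1.5 ≈ 4.06 m/s².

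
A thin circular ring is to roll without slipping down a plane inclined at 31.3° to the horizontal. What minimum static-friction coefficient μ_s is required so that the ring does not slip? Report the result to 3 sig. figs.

μ_min ≈ 0.304

Here I = MR², so the shape factor k = I/(MR²) = 1.
Newton's second law down the slope: Mg sinθ − f = Ma. The torque equation fR = Iα (with α = a/R) gives f = kMa.
These give a = g sinθ/(1+k) and the required friction f = kMg sinθ/(1+k).
With N = Mg cosθ, the no-slip condition f ≤ μN gives μ_min = f/N = k tanθ/(1+k).
μ_min = 1 × tan31.3° / 2 ≈ 0.304.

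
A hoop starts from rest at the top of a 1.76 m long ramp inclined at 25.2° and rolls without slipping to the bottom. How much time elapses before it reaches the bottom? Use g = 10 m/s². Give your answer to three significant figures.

Here I = MR², so the shape factor k = I/(MR²) = 1.
Along the incline Mg sinθ − f = Ma, and torque about the center fR = Iα = kMR²(a/R) gives f = kMa.
Hence a = g sinθ/(1+k) = 10×sin25.2°/2 = 2.129 m/s².
With constant a from rest, t = √(2L/a) = √(2·1.76/2.129) ≈ 1.29 s.

t ≈ 1.29 s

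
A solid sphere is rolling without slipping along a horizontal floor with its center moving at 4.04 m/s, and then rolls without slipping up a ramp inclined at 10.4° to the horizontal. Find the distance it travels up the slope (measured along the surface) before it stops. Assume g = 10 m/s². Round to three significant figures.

d ≈ 6.33 m

The moment of inertia is (2/5)MR², giving k ≡ I/(MR²) = 0.4.
Rolling without slipping gives ω = v/R, so the total kinetic energy is ½Mv² + ½Iω² = ½(1+k)Mv² = (7/10)Mv².
Setting this equal to Mgh gives the vertical rise h = (1+k)v₀²/(2g) = 1.4×4.04²/(2×10) = 1.143 m.
The distance along the slope is d = h/sinθ = 1.143/sin10.4° ≈ 6.33 m.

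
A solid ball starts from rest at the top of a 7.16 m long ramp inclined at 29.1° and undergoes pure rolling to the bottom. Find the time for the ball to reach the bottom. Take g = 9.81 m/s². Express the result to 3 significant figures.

With I = (2/5)MR², the ratio k = I/(MR²) is 0.4.
Newton's second law down the slope: Mg sinθ − f = Ma. The torque equation fR = Iα (with α = a/R) gives f = kMa.
Hence a = g sinθ/(1+k) = 9.81×sin29.1°/1.4 = 3.408 m/s².
Starting from rest, L = ½at², so t = √(2L/a) = √(2×7.16/3.408) ≈ 2.05 s.

t ≈ 2.05 s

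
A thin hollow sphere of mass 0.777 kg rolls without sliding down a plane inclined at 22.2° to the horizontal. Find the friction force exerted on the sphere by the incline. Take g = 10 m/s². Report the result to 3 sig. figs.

f ≈ 1.17 N

For this body I = (2/3)MR², i.e. k = I/(MR²) = 2/3.
Along the incline Mg sinθ − f = Ma, and torque about the center fR = Iα = kMR²(a/R) gives f = kMa.
Combining, a = g sinθ/(1+k) and f = kMa = kMg sinθ/(1+k).
f = (2/3) × 0.777 × 10 × sin22.2° / 1.667 ≈ 1.17 N.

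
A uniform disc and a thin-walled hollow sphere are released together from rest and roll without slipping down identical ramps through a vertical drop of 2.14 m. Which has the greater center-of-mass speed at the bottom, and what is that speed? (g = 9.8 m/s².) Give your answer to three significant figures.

For rolling without slipping, Mgh = ½(1+k)Mv² where k = I/(MR²), so v = √(2gh/(1+k)).
Uniform disc: k = 0.5, giving v = √(2×9.8×2.14/1.5) = 5.288 m/s.
Thin-walled hollow sphere: k = 2/3, giving v = √(2×9.8×2.14/1.667) = 5.017 m/s.
The smaller k wins: the uniform disc, at ≈ 5.29 m/s.

the uniform disc, at v ≈ 5.29 m/s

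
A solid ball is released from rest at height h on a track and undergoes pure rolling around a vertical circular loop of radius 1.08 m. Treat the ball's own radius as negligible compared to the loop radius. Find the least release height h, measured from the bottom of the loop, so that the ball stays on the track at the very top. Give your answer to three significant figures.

For this body I = (2/5)MR², i.e. k = I/(MR²) = 0.4.
At the top, contact is just lost when gravity alone supplies the centripetal force: Mg = Mv_top²/r, i.e. v_top² = gr.
With ω = v/R, the kinetic energy at speed v is ½(1+k)Mv² = (7/10)Mv².
Energy conservation from release (height h) to the top (height 2r): Mgh = Mg(2r) + (7/10)M·gr.
Thus h_min = 2r + (1+k)r/2 = r(2 + 1.4/2) = 1.08 × 2.7 ≈ 2.92 m.

h_min ≈ 2.92 m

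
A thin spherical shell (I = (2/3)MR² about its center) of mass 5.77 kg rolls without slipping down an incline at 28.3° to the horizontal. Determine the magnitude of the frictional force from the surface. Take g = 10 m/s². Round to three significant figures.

Here I = (2/3)MR², so the shape factor k = I/(MR²) = 2/3.
Along the incline Mg sinθ − f = Ma, and torque about the center fR = Iα = kMR²(a/R) gives f = kMa.
Combining, a = g sinθ/(1+k) and f = kMa = kMg sinθ/(1+k).
f = (2/3) × 5.77 × 10 × sin28.3° / 1.667 ≈ 10.9 N.

f ≈ 10.9 N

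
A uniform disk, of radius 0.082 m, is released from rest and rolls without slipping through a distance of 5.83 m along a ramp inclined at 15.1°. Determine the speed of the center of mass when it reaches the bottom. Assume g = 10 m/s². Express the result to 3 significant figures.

The moment of inertia is (1/2)MR², giving k ≡ I/(MR²) = 0.5.
Rolling without slipping gives ω = v/R, so the total kinetic energy is ½Mv² + ½Iω² = ½(1+k)Mv² = (3/4)Mv².
The vertical drop is h = L sinθ = 5.83 × sin15.1° = 1.519 m.
Setting Mgh = (3/4)Mv² gives v = √(2gh/(1+k)) = √(2·10·1.519/1.5) ≈ 4.50 m/s.

v ≈ 4.50 m/s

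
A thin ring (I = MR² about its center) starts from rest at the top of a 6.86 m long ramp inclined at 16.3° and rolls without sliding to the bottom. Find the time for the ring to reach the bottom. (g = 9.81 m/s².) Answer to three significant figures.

t ≈ 3.16 s

The moment of inertia is MR², giving k ≡ I/(MR²) = 1.
Along the incline Mg sinθ − f = Ma, and torque about the center fR = Iα = kMR²(a/R) gives f = kMa.
Hence a = g sinθ/(1+k) = 9.81×sin16.3°/2 = 1.377 m/s².
Starting from rest, L = ½at², so t = √(2L/a) = √(2×6.86/1.377) ≈ 3.16 s.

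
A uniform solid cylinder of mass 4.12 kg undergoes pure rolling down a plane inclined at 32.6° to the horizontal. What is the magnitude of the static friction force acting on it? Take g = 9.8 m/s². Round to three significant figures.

For this body I = (1/2)MR², i.e. k = I/(MR²) = 0.5.
Along the incline Mg sinθ − f = Ma, and torque about the center fR = Iα = kMR²(a/R) gives f = kMa.
Combining, a = g sinθ/(1+k) and f = kMa = kMg sinθ/(1+k).
f = 0.5 × 4.12 × 9.8 × sin32.6° / 1.5 ≈ 7.25 N.

f ≈ 7.25 N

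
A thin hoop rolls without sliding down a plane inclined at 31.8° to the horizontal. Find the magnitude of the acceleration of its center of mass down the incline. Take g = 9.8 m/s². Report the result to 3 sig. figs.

a ≈ 2.58 m/s²

For this body I = MR², i.e. k = I/(MR²) = 1.
Translational: Mg sinθ − f = Ma. Rotational about the CM: fR = Iα = kMRa, so f = kMa.
Eliminating f: Mg sinθ = (1+k)Ma, so a = g sinθ/(1+k) = 9.8 × sin31.8° / 2 ≈ 2.58 m/s².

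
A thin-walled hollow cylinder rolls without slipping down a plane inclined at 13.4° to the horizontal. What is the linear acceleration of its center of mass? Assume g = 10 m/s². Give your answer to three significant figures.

The moment of inertia is MR², giving k ≡ I/(MR²) = 1.
Translational: Mg sinθ − f = Ma. Rotational about the CM: fR = Iα = kMRa, so f = kMa.
Eliminating f: Mg sinθ = (1+k)Ma, so a = g sinθ/(1+k) = 10 × sin13.4° / 2 ≈ 1.16 m/s².

a ≈ 1.16 m/s²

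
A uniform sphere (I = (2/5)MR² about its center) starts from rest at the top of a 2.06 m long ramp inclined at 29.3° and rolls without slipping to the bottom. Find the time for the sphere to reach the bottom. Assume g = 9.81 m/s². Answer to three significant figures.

Here I = (2/5)MR², so the shape factor k = I/(MR²) = 0.4.
Translational: Mg sinθ − f = Ma. Rotational about the CM: fR = Iα = kMRa, so f = kMa.
Hence a = g sinθ/(1+k) = 9.81×sin29.3°/1.4 = 3.429 m/s².
With constant a from rest, t = √(2L/a) = √(2·2.06/3.429) ≈ 1.10 s.

t ≈ 1.10 s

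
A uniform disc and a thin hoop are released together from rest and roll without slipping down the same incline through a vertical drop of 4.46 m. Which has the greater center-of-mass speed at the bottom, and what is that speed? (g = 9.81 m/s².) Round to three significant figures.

For rolling without slipping, Mgh = ½(1+k)Mv² where k = I/(MR²), so v = √(2gh/(1+k)).
Uniform disc: k = 0.5, giving v = √(2×9.81×4.46/1.5) = 7.638 m/s.
Thin hoop: k = 1, giving v = √(2×9.81×4.46/2) = 6.615 m/s.
The smaller k wins: the uniform disc, at ≈ 7.64 m/s.

the uniform disc, at v ≈ 7.64 m/s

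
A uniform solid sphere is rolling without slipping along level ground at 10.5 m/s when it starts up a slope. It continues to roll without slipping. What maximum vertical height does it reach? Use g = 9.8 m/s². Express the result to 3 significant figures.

With I = (2/5)MR², the ratio k = I/(MR²) is 0.4.
Pure rolling means v = ωR; then KE = ½Mv² + ½I(v/R)² = ½(1+k)Mv² = (7/10)Mv².
At the top the kinetic energy is zero, so (7/10)Mv₀² = Mgh.
Thus h = (1+k)v₀²/(2g) = 1.4 × 10.5² / (2 × 9.8) ≈ 7.88 m.

h ≈ 7.88 m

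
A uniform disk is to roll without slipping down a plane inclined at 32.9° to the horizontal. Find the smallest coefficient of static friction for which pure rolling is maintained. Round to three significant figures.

For this body I = (1/2)MR², i.e. k = I/(MR²) = 0.5.
Newton's second law down the slope: Mg sinθ − f = Ma. The torque equation fR = Iα (with α = a/R) gives f = kMa.
These give a = g sinθ/(1+k) and the required friction f = kMg sinθ/(1+k).
The normal force is N = Mg cosθ, so μ_min = f/N = k tanθ/(1+k).
μ_min = 0.5 × tan32.9° / 1.5 ≈ 0.216.

μ_min ≈ 0.216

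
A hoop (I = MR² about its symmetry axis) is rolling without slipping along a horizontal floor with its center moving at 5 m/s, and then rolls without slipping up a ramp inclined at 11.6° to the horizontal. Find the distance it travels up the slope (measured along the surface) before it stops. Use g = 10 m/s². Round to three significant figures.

The moment of inertia is MR², giving k ≡ I/(MR²) = 1.
Rolling without slipping gives ω = v/R, so the total kinetic energy is ½Mv² + ½Iω² = ½(1+k)Mv² = Mv².
Setting this equal to Mgh gives the vertical rise h = (1+k)v₀²/(2g) = 2×5²/(2×10) = 2.5 m.
The distance along the slope is d = h/sinθ = 2.5/sin11.6° ≈ 12.4 m.

d ≈ 12.4 m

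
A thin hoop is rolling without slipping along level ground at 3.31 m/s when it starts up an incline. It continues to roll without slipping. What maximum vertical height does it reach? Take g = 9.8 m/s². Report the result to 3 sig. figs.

The moment of inertia is MR², giving k ≡ I/(MR²) = 1.
Rolling without slipping gives ω = v/R, so the total kinetic energy is ½Mv² + ½Iω² = ½(1+k)Mv² = Mv².
At the top the kinetic energy is zero, so Mv₀² = Mgh.
Thus h = (1+k)v₀²/(2g) = 2 × 3.31² / (2 × 9.8) ≈ 1.12 m.

h ≈ 1.12 m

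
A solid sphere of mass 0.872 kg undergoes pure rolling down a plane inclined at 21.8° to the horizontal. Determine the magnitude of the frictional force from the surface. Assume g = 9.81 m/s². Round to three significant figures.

f ≈ 0.908 N

With I = (2/5)MR², the ratio k = I/(MR²) is 0.4.
Along the incline Mg sinθ − f = Ma, and torque about the center fR = Iα = kMR²(a/R) gives f = kMa.
Combining, a = g sinθ/(1+k) and f = kMa = kMg sinθ/(1+k).
f = 0.4 × 0.872 × 9.81 × sin21.8° / 1.4 ≈ 0.908 N.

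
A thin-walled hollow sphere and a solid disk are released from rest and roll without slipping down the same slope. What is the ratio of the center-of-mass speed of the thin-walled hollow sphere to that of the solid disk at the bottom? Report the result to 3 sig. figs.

Each satisfies Mgh = ½(1+k)Mv² with k = I/(MR²), so v ∝ 1/√(1+k).
For the thin-walled hollow sphere k = 2/3; for the solid disk k = 0.5.
v₁/v₂ = √((1+k₂)/(1+k₁)) = √(1.5/1.667) ≈ 0.949.

v_ratio ≈ 0.949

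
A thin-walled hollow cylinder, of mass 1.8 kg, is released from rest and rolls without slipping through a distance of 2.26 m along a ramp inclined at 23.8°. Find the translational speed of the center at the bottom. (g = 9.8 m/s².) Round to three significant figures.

Here I = MR², so the shape factor k = I/(MR²) = 1.
The rolling condition ω = v/R makes the rotational term ½I(v/R)² = ½kMv², so KE_total = ½(1+k)Mv² = Mv².
The vertical drop is h = L sinθ = 2.26 × sin23.8° = 0.912 m.
Setting Mgh = Mv² gives v = √(2gh/(1+k)) = √(2·9.8·0.912/2) ≈ 2.99 m/s.

v ≈ 2.99 m/s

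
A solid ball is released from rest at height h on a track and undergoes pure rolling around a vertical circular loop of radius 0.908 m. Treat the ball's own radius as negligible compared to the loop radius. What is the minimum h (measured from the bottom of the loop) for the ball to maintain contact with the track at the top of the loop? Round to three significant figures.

Here I = (2/5)MR², so the shape factor k = I/(MR²) = 0.4.
At the top of the loop, the minimum-contact condition is Mg = Mv_top²/r, so v_top² = gr.
With ω = v/R, the kinetic energy at speed v is ½(1+k)Mv² = (7/10)Mv².
Energy conservation from release (height h) to the top (height 2r): Mgh = Mg(2r) + (7/10)M·gr.
Thus h_min = 2r + (1+k)r/2 = r(2 + 1.4/2) = 0.908 × 2.7 ≈ 2.45 m.

h_min ≈ 2.45 m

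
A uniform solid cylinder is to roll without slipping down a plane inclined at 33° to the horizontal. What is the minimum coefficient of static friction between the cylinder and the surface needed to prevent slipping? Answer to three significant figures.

μ_min ≈ 0.216

With I = (1/2)MR², the ratio k = I/(MR²) is 0.5.
Newton's second law down the slope: Mg sinθ − f = Ma. The torque equation fR = Iα (with α = a/R) gives f = kMa.
These give a = g sinθ/(1+k) and the required friction f = kMg sinθ/(1+k).
The normal force is N = Mg cosθ, so μ_min = f/N = k tanθ/(1+k).
μ_min = 0.5 × tan33° / 1.5 ≈ 0.216.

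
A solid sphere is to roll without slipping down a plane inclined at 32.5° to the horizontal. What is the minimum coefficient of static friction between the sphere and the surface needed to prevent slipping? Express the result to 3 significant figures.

μ_min ≈ 0.182

Here I = (2/5)MR², so the shape factor k = I/(MR²) = 0.4.
Along the incline Mg sinθ − f = Ma, and torque about the center fR = Iα = kMR²(a/R) gives f = kMa.
These give a = g sinθ/(1+k) and the required friction f = kMg sinθ/(1+k).
With N = Mg cosθ, the no-slip condition f ≤ μN gives μ_min = f/N = k tanθ/(1+k).
μ_min = 0.4 × tan32.5° / 1.4 ≈ 0.182.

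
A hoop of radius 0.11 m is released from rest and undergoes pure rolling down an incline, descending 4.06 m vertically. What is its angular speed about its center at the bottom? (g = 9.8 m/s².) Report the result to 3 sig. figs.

For this body I = MR², i.e. k = I/(MR²) = 1.
Pure rolling means v = ωR; then KE = ½Mv² + ½I(v/R)² = ½(1+k)Mv² = Mv².
Energy conservation Mgh = ½(1+k)Mv² gives v = √(2gh/(1+k)) = √(2 × 9.8 × 4.06 / 2) = 6.308 m/s.
Then ω = v/R = 6.308 / 0.11 ≈ 57.3 rad/s.

ω ≈ 57.3 rad/s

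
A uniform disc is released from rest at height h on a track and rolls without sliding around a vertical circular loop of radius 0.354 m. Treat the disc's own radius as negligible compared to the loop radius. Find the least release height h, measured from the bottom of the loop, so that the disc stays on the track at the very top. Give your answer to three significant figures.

h_min ≈ 0.974 m

For this body I = (1/2)MR², i.e. k = I/(MR²) = 0.5.
At the top, contact is just lost when gravity alone supplies the centripetal force: Mg = Mv_top²/r, i.e. v_top² = gr.
With ω = v/R, the kinetic energy at speed v is ½(1+k)Mv² = (3/4)Mv².
Energy conservation from release (height h) to the top (height 2r): Mgh = Mg(2r) + (3/4)M·gr.
Thus h_min = 2r + (1+k)r/2 = r(2 + 1.5/2) = 0.354 × 2.75 ≈ 0.974 m.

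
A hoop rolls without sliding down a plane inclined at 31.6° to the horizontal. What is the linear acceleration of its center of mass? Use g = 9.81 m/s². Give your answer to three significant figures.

a ≈ 2.57 m/s²

The moment of inertia is MR², giving k ≡ I/(MR²) = 1.
Along the incline Mg sinθ − f = Ma, and torque about the center fR = Iα = kMR²(a/R) gives f = kMa.
Eliminating f: Mg sinθ = (1+k)Ma, so a = g sinθ/(1+k) = 9.81 × sin31.6° / 2 ≈ 2.57 m/s².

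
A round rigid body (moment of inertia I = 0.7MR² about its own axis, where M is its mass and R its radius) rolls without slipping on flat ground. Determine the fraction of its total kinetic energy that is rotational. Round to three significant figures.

Here I = 0.7MR², so the shape factor k = I/(MR²) = 0.7.
With ω = v/R, KE_trans = ½Mv² and KE_rot = ½Iω² = ½kMv², so KE_total = ½(1+k)Mv².
The rotational fraction is therefore k/(1+k) = 0.7/1.7 ≈ 0.412.

fraction ≈ 0.412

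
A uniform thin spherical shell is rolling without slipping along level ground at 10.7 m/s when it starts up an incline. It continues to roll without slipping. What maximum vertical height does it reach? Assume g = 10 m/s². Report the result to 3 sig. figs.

h ≈ 9.54 m

Here I = (2/3)MR², so the shape factor k = I/(MR²) = 2/3.
Since it rolls without slipping, ω = v/R and KE = ½Mv² + ½Iω² = ½(1+k)Mv² = (5/6)Mv².
At the top the kinetic energy is zero, so (5/6)Mv₀² = Mgh.
Thus h = (1+k)v₀²/(2g) = 1.667 × 10.7² / (2 × 10) ≈ 9.54 m.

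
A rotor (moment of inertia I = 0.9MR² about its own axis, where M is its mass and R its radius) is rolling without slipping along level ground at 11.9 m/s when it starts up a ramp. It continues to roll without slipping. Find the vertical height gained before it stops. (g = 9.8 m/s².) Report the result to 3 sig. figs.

For this body I = 0.9MR², i.e. k = I/(MR²) = 0.9.
Rolling without slipping gives ω = v/R, so the total kinetic energy is ½Mv² + ½Iω² = ½(1+k)Mv² = (19/20)Mv².
All of this converts to potential energy at the highest point: (19/20)Mv₀² = Mgh.
Thus h = (1+k)v₀²/(2g) = 1.9 × 11.9² / (2 × 9.8) ≈ 13.7 m.

h ≈ 13.7 m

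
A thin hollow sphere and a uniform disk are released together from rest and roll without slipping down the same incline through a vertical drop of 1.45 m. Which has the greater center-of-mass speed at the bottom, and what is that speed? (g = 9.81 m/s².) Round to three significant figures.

the uniform disk, at v ≈ 4.35 m/s

For rolling without slipping, Mgh = ½(1+k)Mv² where k = I/(MR²), so v = √(2gh/(1+k)).
Thin hollow sphere: k = 2/3, giving v = √(2×9.81×1.45/1.667) = 4.132 m/s.
Uniform disk: k = 0.5, giving v = √(2×9.81×1.45/1.5) = 4.355 m/s.
The smaller k wins: the uniform disk, at ≈ 4.35 m/s.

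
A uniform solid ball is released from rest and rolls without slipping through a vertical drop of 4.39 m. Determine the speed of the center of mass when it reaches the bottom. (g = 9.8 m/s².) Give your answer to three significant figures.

v ≈ 7.84 m/s

With I = (2/5)MR², the ratio k = I/(MR²) is 0.4.
Since it rolls without slipping, ω = v/R and KE = ½Mv² + ½Iω² = ½(1+k)Mv² = (7/10)Mv².
Setting Mgh = (7/10)Mv² gives v = √(2gh/(1+k)) = √(2·9.8·4.39/1.4) ≈ 7.84 m/s.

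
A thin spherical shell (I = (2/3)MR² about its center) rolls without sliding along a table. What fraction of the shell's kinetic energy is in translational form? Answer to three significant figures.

fraction ≈ 0.600

Here I = (2/3)MR², so the shape factor k = I/(MR²) = 2/3.
With ω = v/R, KE_trans = ½Mv² and KE_rot = ½Iω² = ½kMv², so KE_total = ½(1+k)Mv².
The translational fraction is therefore 1/(1+k) = 1/1.667 ≈ 0.600.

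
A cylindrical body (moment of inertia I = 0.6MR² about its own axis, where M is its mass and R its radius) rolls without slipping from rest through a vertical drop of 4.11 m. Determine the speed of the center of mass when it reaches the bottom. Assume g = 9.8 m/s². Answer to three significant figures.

The moment of inertia is 0.6MR², giving k ≡ I/(MR²) = 0.6.
Rolling without slipping gives ω = v/R, so the total kinetic energy is ½Mv² + ½Iω² = ½(1+k)Mv² = (4/5)Mv².
Setting Mgh = (4/5)Mv² gives v = √(2gh/(1+k)) = √(2·9.8·4.11/1.6) ≈ 7.10 m/s.

v ≈ 7.10 m/s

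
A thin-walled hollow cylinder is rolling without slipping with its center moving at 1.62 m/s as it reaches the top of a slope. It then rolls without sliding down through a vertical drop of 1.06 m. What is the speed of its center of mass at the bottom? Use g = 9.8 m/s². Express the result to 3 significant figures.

v ≈ 3.61 m/s

Here I = MR², so the shape factor k = I/(MR²) = 1.
The rolling condition ω = v/R makes the rotational term ½I(v/R)² = ½kMv², so KE_total = ½(1+k)Mv² = Mv².
Conserving energy between top and bottom: Mv² = Mv₀² + Mgh, hence v² = v₀² + 2gh/(1+k).
v = √(1.62² + 2×9.8×1.06/2) = √13.01 ≈ 3.61 m/s.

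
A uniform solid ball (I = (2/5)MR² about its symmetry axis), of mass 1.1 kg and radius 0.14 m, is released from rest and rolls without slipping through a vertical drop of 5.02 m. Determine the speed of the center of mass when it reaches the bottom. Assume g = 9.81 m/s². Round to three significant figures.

v ≈ 8.39 m/s

For this body I = (2/5)MR², i.e. k = I/(MR²) = 0.4.
Rolling without slipping gives ω = v/R, so the total kinetic energy is ½Mv² + ½Iω² = ½(1+k)Mv² = (7/10)Mv².
Setting Mgh = (7/10)Mv² gives v = √(2gh/(1+k)) = √(2·9.81·5.02/1.4) ≈ 8.39 m/s.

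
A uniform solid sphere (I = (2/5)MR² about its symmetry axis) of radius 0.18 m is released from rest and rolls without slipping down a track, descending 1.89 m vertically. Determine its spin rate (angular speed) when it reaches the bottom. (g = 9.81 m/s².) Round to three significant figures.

ω ≈ 28.6 rad/s

With I = (2/5)MR², the ratio k = I/(MR²) is 0.4.
Since it rolls without slipping, ω = v/R and KE = ½Mv² + ½Iω² = ½(1+k)Mv² = (7/10)Mv².
Energy conservation Mgh = ½(1+k)Mv² gives v = √(2gh/(1+k)) = √(2 × 9.81 × 1.89 / 1.4) = 5.147 m/s.
The angular speed follows from ω = v/R = 5.147/0.18 ≈ 28.6 rad/s.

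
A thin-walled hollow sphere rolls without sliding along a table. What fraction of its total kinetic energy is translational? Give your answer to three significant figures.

fraction ≈ 0.600

Here I = (2/3)MR², so the shape factor k = I/(MR²) = 2/3.
With ω = v/R, KE_trans = ½Mv² and KE_rot = ½Iω² = ½kMv², so KE_total = ½(1+k)Mv².
The translational fraction is therefore 1/(1+k) = 1/1.667 ≈ 0.600.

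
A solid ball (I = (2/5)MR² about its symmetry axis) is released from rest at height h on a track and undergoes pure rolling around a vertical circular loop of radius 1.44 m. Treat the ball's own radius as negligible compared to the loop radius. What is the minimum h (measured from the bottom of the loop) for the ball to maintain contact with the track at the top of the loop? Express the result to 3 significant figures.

With I = (2/5)MR², the ratio k = I/(MR²) is 0.4.
At the top, contact is just lost when gravity alone supplies the centripetal force: Mg = Mv_top²/r, i.e. v_top² = gr.
With ω = v/R, the kinetic energy at speed v is ½(1+k)Mv² = (7/10)Mv².
Energy conservation from release (height h) to the top (height 2r): Mgh = Mg(2r) + (7/10)M·gr.
Thus h_min = 2r + (1+k)r/2 = r(2 + 1.4/2) = 1.44 × 2.7 ≈ 3.89 m.

h_min ≈ 3.89 m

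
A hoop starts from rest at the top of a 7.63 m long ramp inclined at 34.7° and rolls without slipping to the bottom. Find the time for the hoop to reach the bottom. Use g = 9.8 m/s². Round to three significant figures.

t ≈ 2.34 s

With I = MR², the ratio k = I/(MR²) is 1.
Translational: Mg sinθ − f = Ma. Rotational about the CM: fR = Iα = kMRa, so f = kMa.
Hence a = g sinθ/(1+k) = 9.8×sin34.7°/2 = 2.789 m/s².
With constant a from rest, t = √(2L/a) = √(2·7.63/2.789) ≈ 2.34 s.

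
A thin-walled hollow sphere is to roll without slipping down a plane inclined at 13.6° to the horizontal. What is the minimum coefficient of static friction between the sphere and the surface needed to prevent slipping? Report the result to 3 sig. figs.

μ_min ≈ 0.0968

With I = (2/3)MR², the ratio k = I/(MR²) is 2/3.
Along the incline Mg sinθ − f = Ma, and torque about the center fR = Iα = kMR²(a/R) gives f = kMa.
These give a = g sinθ/(1+k) and the required friction f = kMg sinθ/(1+k).
The normal force is N = Mg cosθ, so μ_min = f/N = k tanθ/(1+k).
μ_min = (2/3) × tan13.6° / 1.667 ≈ 0.0968.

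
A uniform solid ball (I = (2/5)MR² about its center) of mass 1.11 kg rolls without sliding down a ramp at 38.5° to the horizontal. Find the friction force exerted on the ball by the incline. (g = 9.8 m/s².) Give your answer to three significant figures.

f ≈ 1.93 N

For this body I = (2/5)MR², i.e. k = I/(MR²) = 0.4.
Along the incline Mg sinθ − f = Ma, and torque about the center fR = Iα = kMR²(a/R) gives f = kMa.
Combining, a = g sinθ/(1+k) and f = kMa = kMg sinθ/(1+k).
f = 0.4 × 1.11 × 9.8 × sin38.5° / 1.4 ≈ 1.93 N.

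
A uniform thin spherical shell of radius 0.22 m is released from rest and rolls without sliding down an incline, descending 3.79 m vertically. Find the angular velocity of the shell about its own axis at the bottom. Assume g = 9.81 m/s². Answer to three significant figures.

ω ≈ 30.4 rad/s

With I = (2/3)MR², the ratio k = I/(MR²) is 2/3.
The rolling condition ω = v/R makes the rotational term ½I(v/R)² = ½kMv², so KE_total = ½(1+k)Mv² = (5/6)Mv².
Energy conservation Mgh = ½(1+k)Mv² gives v = √(2gh/(1+k)) = √(2 × 9.81 × 3.79 / 1.667) = 6.68 m/s.
Then ω = v/R = 6.68 / 0.22 ≈ 30.4 rad/s.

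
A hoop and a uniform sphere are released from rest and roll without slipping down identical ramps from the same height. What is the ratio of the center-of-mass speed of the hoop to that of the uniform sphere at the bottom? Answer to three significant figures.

v_ratio ≈ 0.837

Each satisfies Mgh = ½(1+k)Mv² with k = I/(MR²), so v ∝ 1/√(1+k).
For the hoop k = 1; for the uniform sphere k = 0.4.
v₁/v₂ = √((1+k₂)/(1+k₁)) = √(1.4/2) ≈ 0.837.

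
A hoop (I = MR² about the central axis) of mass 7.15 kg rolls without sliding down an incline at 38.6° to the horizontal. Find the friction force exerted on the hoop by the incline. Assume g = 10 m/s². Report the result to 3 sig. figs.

f ≈ 22.3 N

For this body I = MR², i.e. k = I/(MR²) = 1.
Newton's second law down the slope: Mg sinθ − f = Ma. The torque equation fR = Iα (with α = a/R) gives f = kMa.
Combining, a = g sinθ/(1+k) and f = kMa = kMg sinθ/(1+k).
f = 1 × 7.15 × 10 × sin38.6° / 2 ≈ 22.3 N.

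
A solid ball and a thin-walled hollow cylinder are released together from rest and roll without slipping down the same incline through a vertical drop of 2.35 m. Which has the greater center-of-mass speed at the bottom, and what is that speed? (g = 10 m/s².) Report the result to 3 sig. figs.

the solid ball, at v ≈ 5.79 m/s

For rolling without slipping, Mgh = ½(1+k)Mv² where k = I/(MR²), so v = √(2gh/(1+k)).
Solid ball: k = 0.4, giving v = √(2×10×2.35/1.4) = 5.794 m/s.
Thin-walled hollow cylinder: k = 1, giving v = √(2×10×2.35/2) = 4.848 m/s.
The smaller k wins: the solid ball, at ≈ 5.79 m/s.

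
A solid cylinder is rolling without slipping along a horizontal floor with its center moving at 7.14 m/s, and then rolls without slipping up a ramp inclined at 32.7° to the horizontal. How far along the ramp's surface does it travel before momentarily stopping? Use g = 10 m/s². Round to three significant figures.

With I = (1/2)MR², the ratio k = I/(MR²) is 0.5.
Pure rolling means v = ωR; then KE = ½Mv² + ½I(v/R)² = ½(1+k)Mv² = (3/4)Mv².
Setting this equal to Mgh gives the vertical rise h = (1+k)v₀²/(2g) = 1.5×7.14²/(2×10) = 3.823 m.
Along the incline, d = h/sinθ = 3.823/sin32.7° ≈ 7.08 m.

d ≈ 7.08 m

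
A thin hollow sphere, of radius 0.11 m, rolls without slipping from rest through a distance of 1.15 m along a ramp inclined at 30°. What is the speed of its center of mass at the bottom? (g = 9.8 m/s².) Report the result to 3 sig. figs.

Here I = (2/3)MR², so the shape factor k = I/(MR²) = 2/3.
Rolling without slipping gives ω = v/R, so the total kinetic energy is ½Mv² + ½Iω² = ½(1+k)Mv² = (5/6)Mv².
The vertical drop is h = L sinθ = 1.15 × sin30° = 0.575 m.
Setting Mgh = (5/6)Mv² gives v = √(2gh/(1+k)) = √(2·9.8·0.575/1.667) ≈ 2.60 m/s.

v ≈ 2.60 m/s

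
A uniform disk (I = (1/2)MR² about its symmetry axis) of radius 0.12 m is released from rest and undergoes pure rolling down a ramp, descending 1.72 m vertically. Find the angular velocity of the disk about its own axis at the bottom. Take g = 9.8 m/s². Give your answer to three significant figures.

ω ≈ 39.5 rad/s

With I = (1/2)MR², the ratio k = I/(MR²) is 0.5.
Since it rolls without slipping, ω = v/R and KE = ½Mv² + ½Iω² = ½(1+k)Mv² = (3/4)Mv².
Energy conservation Mgh = ½(1+k)Mv² gives v = √(2gh/(1+k)) = √(2 × 9.8 × 1.72 / 1.5) = 4.741 m/s.
Then ω = v/R = 4.741 / 0.12 ≈ 39.5 rad/s.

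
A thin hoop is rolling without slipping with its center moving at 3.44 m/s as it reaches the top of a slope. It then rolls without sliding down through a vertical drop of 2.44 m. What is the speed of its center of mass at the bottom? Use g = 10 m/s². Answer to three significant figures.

For this body I = MR², i.e. k = I/(MR²) = 1.
Rolling without slipping gives ω = v/R, so the total kinetic energy is ½Mv² + ½Iω² = ½(1+k)Mv² = Mv².
Energy conservation: Mv₀² + Mgh = Mv², so v² = v₀² + 2gh/(1+k).
v = √(3.44² + 2×10×2.44/2) = √36.23 ≈ 6.02 m/s.

v ≈ 6.02 m/s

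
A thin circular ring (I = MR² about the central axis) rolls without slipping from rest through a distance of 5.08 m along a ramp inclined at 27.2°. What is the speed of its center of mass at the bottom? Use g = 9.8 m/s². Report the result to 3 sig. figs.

v ≈ 4.77 m/s

For this body I = MR², i.e. k = I/(MR²) = 1.
Pure rolling means v = ωR; then KE = ½Mv² + ½I(v/R)² = ½(1+k)Mv² = Mv².
The vertical drop is h = L sinθ = 5.08 × sin27.2° = 2.322 m.
Setting Mgh = Mv² gives v = √(2gh/(1+k)) = √(2·9.8·2.322/2) ≈ 4.77 m/s.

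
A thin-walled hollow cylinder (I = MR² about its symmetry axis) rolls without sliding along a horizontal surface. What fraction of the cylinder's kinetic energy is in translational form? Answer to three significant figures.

fraction ≈ 0.500

The moment of inertia is MR², giving k ≡ I/(MR²) = 1.
Since ω = v/R, the translational part is ½Mv² and the rotational part is ½I(v/R)² = ½kMv²; the total is ½(1+k)Mv².
The translational fraction is therefore 1/(1+k) = 1/2 ≈ 0.500.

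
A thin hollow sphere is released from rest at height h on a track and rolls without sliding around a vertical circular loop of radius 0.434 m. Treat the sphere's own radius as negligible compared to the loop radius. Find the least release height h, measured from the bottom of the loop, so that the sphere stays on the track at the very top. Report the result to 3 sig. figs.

For this body I = (2/3)MR², i.e. k = I/(MR²) = 2/3.
At the top, contact is just lost when gravity alone supplies the centripetal force: Mg = Mv_top²/r, i.e. v_top² = gr.
With ω = v/R, the kinetic energy at speed v is ½(1+k)Mv² = (5/6)Mv².
Energy conservation from release (height h) to the top (height 2r): Mgh = Mg(2r) + (5/6)M·gr.
Thus h_min = 2r + (1+k)r/2 = r(2 + 1.667/2) = 0.434 × 2.833 ≈ 1.23 m.

h_min ≈ 1.23 m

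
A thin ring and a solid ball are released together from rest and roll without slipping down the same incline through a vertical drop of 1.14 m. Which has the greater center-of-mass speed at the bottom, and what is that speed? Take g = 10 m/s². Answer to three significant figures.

For rolling without slipping, Mgh = ½(1+k)Mv² where k = I/(MR²), so v = √(2gh/(1+k)).
Thin ring: k = 1, giving v = √(2×10×1.14/2) = 3.376 m/s.
Solid ball: k = 0.4, giving v = √(2×10×1.14/1.4) = 4.036 m/s.
The smaller k wins: the solid ball, at ≈ 4.04 m/s.

the solid ball, at v ≈ 4.04 m/s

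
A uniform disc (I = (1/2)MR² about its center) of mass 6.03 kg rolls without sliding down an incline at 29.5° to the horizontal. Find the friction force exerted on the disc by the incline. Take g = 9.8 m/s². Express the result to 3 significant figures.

With I = (1/2)MR², the ratio k = I/(MR²) is 0.5.
Newton's second law down the slope: Mg sinθ − f = Ma. The torque equation fR = Iα (with α = a/R) gives f = kMa.
Combining, a = g sinθ/(1+k) and f = kMa = kMg sinθ/(1+k).
f = 0.5 × 6.03 × 9.8 × sin29.5° / 1.5 ≈ 9.70 N.

f ≈ 9.70 N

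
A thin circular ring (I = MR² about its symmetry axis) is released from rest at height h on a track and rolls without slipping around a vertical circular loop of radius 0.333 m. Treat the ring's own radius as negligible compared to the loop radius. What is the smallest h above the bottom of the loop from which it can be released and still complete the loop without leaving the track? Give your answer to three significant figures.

The moment of inertia is MR², giving k ≡ I/(MR²) = 1.
At the top, contact is just lost when gravity alone supplies the centripetal force: Mg = Mv_top²/r, i.e. v_top² = gr.
With ω = v/R, the kinetic energy at speed v is ½(1+k)Mv² = Mv².
Energy conservation from release (height h) to the top (height 2r): Mgh = Mg(2r) + M·gr.
Thus h_min = 2r + (1+k)r/2 = r(2 + 2/2) = 0.333 × 3 ≈ 0.999 m.

h_min ≈ 0.999 m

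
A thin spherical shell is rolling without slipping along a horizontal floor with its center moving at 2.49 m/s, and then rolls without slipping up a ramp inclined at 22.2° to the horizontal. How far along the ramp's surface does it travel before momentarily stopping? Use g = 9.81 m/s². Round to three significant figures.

d ≈ 1.39 m

The moment of inertia is (2/3)MR², giving k ≡ I/(MR²) = 2/3.
Since it rolls without slipping, ω = v/R and KE = ½Mv² + ½Iω² = ½(1+k)Mv² = (5/6)Mv².
Setting this equal to Mgh gives the vertical rise h = (1+k)v₀²/(2g) = 1.667×2.49²/(2×9.81) = 0.5267 m.
Along the incline, d = h/sinθ = 0.5267/sin22.2° ≈ 1.39 m.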